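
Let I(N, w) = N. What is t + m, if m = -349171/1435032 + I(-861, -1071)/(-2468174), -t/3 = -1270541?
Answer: 6750209847934406831/1770954335784 ≈ 3.8116e+6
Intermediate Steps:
t = 3811623 (t = -3*(-1270541) = 3811623)
m = -430289610601/1770954335784 (m = -349171/1435032 - 861/(-2468174) = -349171*1/1435032 - 861*(-1/2468174) = -349171/1435032 + 861/2468174 = -430289610601/1770954335784 ≈ -0.24297)
t + m = 3811623 - 430289610601/1770954335784 = 6750209847934406831/1770954335784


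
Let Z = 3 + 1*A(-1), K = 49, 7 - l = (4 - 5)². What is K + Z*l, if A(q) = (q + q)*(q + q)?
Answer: 91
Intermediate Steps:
A(q) = 4*q² (A(q) = (2*q)*(2*q) = 4*q²)
l = 6 (l = 7 - (4 - 5)² = 7 - 1*(-1)² = 7 - 1*1 = 7 - 1 = 6)
Z = 7 (Z = 3 + 1*(4*(-1)²) = 3 + 1*(4*1) = 3 + 1*4 = 3 + 4 = 7)
K + Z*l = 49 + 7*6 = 49 + 42 = 91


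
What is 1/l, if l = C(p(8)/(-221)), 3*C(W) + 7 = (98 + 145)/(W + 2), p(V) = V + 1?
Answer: 1299/50672 ≈ 0.025635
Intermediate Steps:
p(V) = 1 + V
C(W) = -7/3 + 81/(2 + W) (C(W) = -7/3 + ((98 + 145)/(W + 2))/3 = -7/3 + (243/(2 + W))/3 = -7/3 + 81/(2 + W))
l = 50672/1299 (l = (229 - 7*(1 + 8)/(-221))/(3*(2 + (1 + 8)/(-221))) = (229 - 63*(-1)/221)/(3*(2 + 9*(-1/221))) = (229 - 7*(-9/221))/(3*(2 - 9/221)) = (229 + 63/221)/(3*(433/221)) = (1/3)*(221/433)*(50672/221) = 50672/1299 ≈ 39.008)
1/l = 1/(50672/1299) = 1299/50672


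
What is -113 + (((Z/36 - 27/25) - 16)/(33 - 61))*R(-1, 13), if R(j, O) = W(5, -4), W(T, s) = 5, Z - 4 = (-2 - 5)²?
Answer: -555473/5040 ≈ -110.21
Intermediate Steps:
Z = 53 (Z = 4 + (-2 - 5)² = 4 + (-7)² = 4 + 49 = 53)
R(j, O) = 5
-113 + (((Z/36 - 27/25) - 16)/(33 - 61))*R(-1, 13) = -113 + (((53/36 - 27/25) - 16)/(33 - 61))*5 = -113 + (((53*(1/36) - 27*1/25) - 16)/(-28))*5 = -113 + (((53/36 - 27/25) - 16)*(-1/28))*5 = -113 + ((353/900 - 16)*(-1/28))*5 = -113 - 14047/900*(-1/28)*5 = -113 + (14047/25200)*5 = -113 + 14047/5040 = -555473/5040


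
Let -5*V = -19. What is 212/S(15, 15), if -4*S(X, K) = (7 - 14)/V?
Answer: 16112/35 ≈ 460.34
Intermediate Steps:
V = 19/5 (V = -1/5*(-19) = 19/5 ≈ 3.8000)
S(X, K) = 35/76 (S(X, K) = -(7 - 14)/(4*19/5) = -(-7)*5/(4*19) = -1/4*(-35/19) = 35/76)
212/S(15, 15) = 212/(35/76) = 212*(76/35) = 16112/35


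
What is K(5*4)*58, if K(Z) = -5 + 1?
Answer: -232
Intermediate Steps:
K(Z) = -4
K(5*4)*58 = -4*58 = -232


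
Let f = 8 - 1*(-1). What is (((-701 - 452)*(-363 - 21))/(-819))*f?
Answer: -442752/91 ≈ -4865.4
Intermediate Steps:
f = 9 (f = 8 + 1 = 9)
(((-701 - 452)*(-363 - 21))/(-819))*f = (((-701 - 452)*(-363 - 21))/(-819))*9 = (-1153*(-384)*(-1/819))*9 = (442752*(-1/819))*9 = -147584/273*9 = -442752/91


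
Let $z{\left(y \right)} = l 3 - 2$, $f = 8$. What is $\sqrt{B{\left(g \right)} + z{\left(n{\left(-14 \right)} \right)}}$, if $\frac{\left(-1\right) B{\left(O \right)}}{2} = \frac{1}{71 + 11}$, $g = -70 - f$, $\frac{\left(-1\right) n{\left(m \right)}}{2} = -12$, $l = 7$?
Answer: $\frac{\sqrt{31898}}{41} \approx 4.3561$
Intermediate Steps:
$n{\left(m \right)} = 24$ ($n{\left(m \right)} = \left(-2\right) \left(-12\right) = 24$)
$z{\left(y \right)} = 19$ ($z{\left(y \right)} = 7 \cdot 3 - 2 = 21 - 2 = 19$)
$g = -78$ ($g = -70 - 8 = -78$)
$B{\left(O \right)} = - \frac{1}{41}$ ($B{\left(O \right)} = - \frac{2}{71 + 11} = - \frac{2}{82} = \left(-2\right) \frac{1}{82} = - \frac{1}{41}$)
$\sqrt{B{\left(g \right)} + z{\left(n{\left(-14 \right)} \right)}} = \sqrt{- \frac{1}{41} + 19} = \sqrt{\frac{778}{41}} = \frac{\sqrt{31898}}{41}$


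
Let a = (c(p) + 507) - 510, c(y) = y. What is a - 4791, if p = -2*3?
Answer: -4800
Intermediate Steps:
p = -6
a = -9 (a = (-6 + 507) - 510 = 501 - 510 = -9)
a - 4791 = -9 - 4791 = -4800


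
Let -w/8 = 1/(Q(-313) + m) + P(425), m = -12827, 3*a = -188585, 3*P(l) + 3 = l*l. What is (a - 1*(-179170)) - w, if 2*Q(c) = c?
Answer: 15527409073/25967 ≈ 5.9797e+5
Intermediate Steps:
P(l) = -1 + l**2/3 (P(l) = -1 + (l*l)/3 = -1 + l**2/3)
a = -188585/3 (a = (1/3)*(-188585) = -188585/3 ≈ -62862.)
Q(c) = c/2
w = -37521691744/77901 (w = -8*(1/((1/2)*(-313) - 12827) + (-1 + (1/3)*425**2)) = -8*(1/(-313/2 - 12827) + (-1 + (1/3)*180625)) = -8*(1/(-25967/2) + (-1 + 180625/3)) = -8*(-2/25967 + 180622/3) = -8*4690211468/77901 = -37521691744/77901 ≈ -4.8166e+5)
(a - 1*(-179170)) - w = (-188585/3 - 1*(-179170)) - 1*(-37521691744/77901) = (-188585/3 + 179170) + 37521691744/77901 = 348925/3 + 37521691744/77901 = 15527409073/25967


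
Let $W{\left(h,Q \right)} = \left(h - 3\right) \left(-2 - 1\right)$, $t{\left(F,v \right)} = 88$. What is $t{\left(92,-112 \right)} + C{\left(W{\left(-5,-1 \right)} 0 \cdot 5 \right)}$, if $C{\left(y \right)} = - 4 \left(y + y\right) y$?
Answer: $88$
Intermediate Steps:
$W{\left(h,Q \right)} = 9 - 3 h$ ($W{\left(h,Q \right)} = \left(-3 + h\right) \left(-3\right) = 9 - 3 h$)
$C{\left(y \right)} = - 8 y^{2}$ ($C{\left(y \right)} = - 4 \cdot 2 y y = - 8 y y = - 8 y^{2}$)
$t{\left(92,-112 \right)} + C{\left(W{\left(-5,-1 \right)} 0 \cdot 5 \right)} = 88 - 8 \left(\left(9 - -15\right) 0 \cdot 5\right)^{2} = 88 - 8 \left(\left(9 + 15\right) 0 \cdot 5\right)^{2} = 88 - 8 \left(24 \cdot 0 \cdot 5\right)^{2} = 88 - 8 \left(0 \cdot 5\right)^{2} = 88 - 8 \cdot 0^{2} = 88 - 0 = 88 + 0 = 88$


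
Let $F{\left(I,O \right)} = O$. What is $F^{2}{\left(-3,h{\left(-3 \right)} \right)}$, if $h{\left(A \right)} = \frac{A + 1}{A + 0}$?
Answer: $\frac{4}{9} \approx 0.44444$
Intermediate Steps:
$h{\left(A \right)} = \frac{1 + A}{A}$
$F^{2}{\left(-3,h{\left(-3 \right)} \right)} = \left(\frac{1 - 3}{-3}\right)^{2} = \left(\left(- \frac{1}{3}\right) \left(-2\right)\right)^{2} = \left(\frac{2}{3}\right)^{2} = \frac{4}{9}$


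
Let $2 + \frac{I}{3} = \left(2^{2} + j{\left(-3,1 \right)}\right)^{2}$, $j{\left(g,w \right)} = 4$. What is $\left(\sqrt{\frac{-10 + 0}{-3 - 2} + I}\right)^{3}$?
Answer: $376 \sqrt{47} \approx 2577.7$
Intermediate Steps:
$I = 186$ ($I = -6 + 3 \left(2^{2} + 4\right)^{2} = -6 + 3 \left(4 + 4\right)^{2} = -6 + 3 \cdot 8^{2} = -6 + 3 \cdot 64 = -6 + 192 = 186$)
$\left(\sqrt{\frac{-10 + 0}{-3 - 2} + I}\right)^{3} = \left(\sqrt{\frac{-10 + 0}{-3 - 2} + 186}\right)^{3} = \left(\sqrt{- \frac{10}{-5} + 186}\right)^{3} = \left(\sqrt{\left(-10\right) \left(- \frac{1}{5}\right) + 186}\right)^{3} = \left(\sqrt{2 + 186}\right)^{3} = \left(\sqrt{188}\right)^{3} = \left(2 \sqrt{47}\right)^{3} = 376 \sqrt{47}$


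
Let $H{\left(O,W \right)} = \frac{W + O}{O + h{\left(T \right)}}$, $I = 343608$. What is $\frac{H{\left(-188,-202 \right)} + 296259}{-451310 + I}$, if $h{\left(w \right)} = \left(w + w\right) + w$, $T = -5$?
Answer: $- \frac{60140967}{21863506} \approx -2.7507$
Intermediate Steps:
$h{\left(w \right)} = 3 w$ ($h{\left(w \right)} = 2 w + w = 3 w$)
$H{\left(O,W \right)} = \frac{O + W}{-15 + O}$ ($H{\left(O,W \right)} = \frac{W + O}{O + 3 \left(-5\right)} = \frac{O + W}{O - 15} = \frac{O + W}{-15 + O}$)
$\frac{H{\left(-188,-202 \right)} + 296259}{-451310 + I} = \frac{\frac{-188 - 202}{-15 - 188} + 296259}{-451310 + 343608} = \frac{\frac{1}{-203} \left(-390\right) + 296259}{-107702} = \left(\left(- \frac{1}{203}\right) \left(-390\right) + 296259\right) \left(- \frac{1}{107702}\right) = \left(\frac{390}{203} + 296259\right) \left(- \frac{1}{107702}\right) = \frac{60140967}{203} \left(- \frac{1}{107702}\right) = - \frac{60140967}{21863506}$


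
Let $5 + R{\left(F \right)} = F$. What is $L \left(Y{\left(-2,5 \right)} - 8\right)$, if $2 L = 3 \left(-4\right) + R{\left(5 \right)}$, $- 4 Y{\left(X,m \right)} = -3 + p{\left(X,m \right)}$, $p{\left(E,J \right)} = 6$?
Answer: $\frac{105}{2} \approx 52.5$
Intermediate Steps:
$R{\left(F \right)} = -5 + F$
$Y{\left(X,m \right)} = - \frac{3}{4}$ ($Y{\left(X,m \right)} = - \frac{-3 + 6}{4} = \left(- \frac{1}{4}\right) 3 = - \frac{3}{4}$)
$L = -6$ ($L = \frac{3 \left(-4\right) + \left(-5 + 5\right)}{2} = \frac{-12 + 0}{2} = \frac{1}{2} \left(-12\right) = -6$)
$L \left(Y{\left(-2,5 \right)} - 8\right) = - 6 \left(- \frac{3}{4} - 8\right) = \left(-6\right) \left(- \frac{35}{4}\right) = \frac{105}{2}$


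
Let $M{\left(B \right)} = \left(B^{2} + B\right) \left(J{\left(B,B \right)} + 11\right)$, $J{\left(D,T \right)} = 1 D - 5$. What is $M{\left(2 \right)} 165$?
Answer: $7920$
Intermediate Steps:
$J{\left(D,T \right)} = -5 + D$ ($J{\left(D,T \right)} = D - 5 = -5 + D$)
$M{\left(B \right)} = \left(6 + B\right) \left(B + B^{2}\right)$ ($M{\left(B \right)} = \left(B^{2} + B\right) \left(\left(-5 + B\right) + 11\right) = \left(B + B^{2}\right) \left(6 + B\right) = \left(6 + B\right) \left(B + B^{2}\right)$)
$M{\left(2 \right)} 165 = 2 \left(6 + 2^{2} + 7 \cdot 2\right) 165 = 2 \left(6 + 4 + 14\right) 165 = 2 \cdot 24 \cdot 165 = 48 \cdot 165 = 7920$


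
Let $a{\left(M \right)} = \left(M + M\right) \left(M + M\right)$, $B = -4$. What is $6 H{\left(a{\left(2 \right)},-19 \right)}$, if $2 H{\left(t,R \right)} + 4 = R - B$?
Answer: $-57$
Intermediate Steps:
$a{\left(M \right)} = 4 M^{2}$ ($a{\left(M \right)} = 2 M 2 M = 4 M^{2}$)
$H{\left(t,R \right)} = \frac{R}{2}$ ($H{\left(t,R \right)} = -2 + \frac{R - -4}{2} = -2 + \frac{R + 4}{2} = -2 + \frac{4 + R}{2} = -2 + \left(2 + \frac{R}{2}\right) = \frac{R}{2}$)
$6 H{\left(a{\left(2 \right)},-19 \right)} = 6 \cdot \frac{1}{2} \left(-19\right) = 6 \left(- \frac{19}{2}\right) = -57$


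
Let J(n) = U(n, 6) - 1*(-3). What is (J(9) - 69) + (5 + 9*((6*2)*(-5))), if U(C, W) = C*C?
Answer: -520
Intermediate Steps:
U(C, W) = C²
J(n) = 3 + n² (J(n) = n² - 1*(-3) = n² + 3 = 3 + n²)
(J(9) - 69) + (5 + 9*((6*2)*(-5))) = ((3 + 9²) - 69) + (5 + 9*((6*2)*(-5))) = ((3 + 81) - 69) + (5 + 9*(12*(-5))) = (84 - 69) + (5 + 9*(-60)) = 15 + (5 - 540) = 15 - 535 = -520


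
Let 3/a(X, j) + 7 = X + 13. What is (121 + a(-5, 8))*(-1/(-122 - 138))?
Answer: 31/65 ≈ 0.47692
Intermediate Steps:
a(X, j) = 3/(6 + X) (a(X, j) = 3/(-7 + (X + 13)) = 3/(-7 + (13 + X)) = 3/(6 + X))
(121 + a(-5, 8))*(-1/(-122 - 138)) = (121 + 3/(6 - 5))*(-1/(-122 - 138)) = (121 + 3/1)*(-1/(-260)) = (121 + 3*1)*(-1*(-1/260)) = (121 + 3)*(1/260) = 124*(1/260) = 31/65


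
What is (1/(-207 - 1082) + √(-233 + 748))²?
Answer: 855683316/1661521 - 2*√515/1289 ≈ 514.96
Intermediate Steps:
(1/(-207 - 1082) + √(-233 + 748))² = (1/(-1289) + √515)² = (-1/1289 + √515)²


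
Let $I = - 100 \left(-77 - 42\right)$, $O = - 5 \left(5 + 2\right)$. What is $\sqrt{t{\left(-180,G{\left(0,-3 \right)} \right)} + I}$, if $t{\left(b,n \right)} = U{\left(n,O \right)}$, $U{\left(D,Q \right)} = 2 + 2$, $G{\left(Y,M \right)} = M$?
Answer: $8 \sqrt{186} \approx 109.11$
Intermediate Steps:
$O = -35$ ($O = \left(-5\right) 7 = -35$)
$U{\left(D,Q \right)} = 4$
$t{\left(b,n \right)} = 4$
$I = 11900$ ($I = \left(-100\right) \left(-119\right) = 11900$)
$\sqrt{t{\left(-180,G{\left(0,-3 \right)} \right)} + I} = \sqrt{4 + 11900} = \sqrt{11904} = 8 \sqrt{186}$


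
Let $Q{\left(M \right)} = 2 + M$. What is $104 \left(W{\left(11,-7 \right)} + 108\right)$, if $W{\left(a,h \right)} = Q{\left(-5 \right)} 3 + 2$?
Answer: $10504$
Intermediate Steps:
$W{\left(a,h \right)} = -7$ ($W{\left(a,h \right)} = \left(2 - 5\right) 3 + 2 = \left(-3\right) 3 + 2 = -9 + 2 = -7$)
$104 \left(W{\left(11,-7 \right)} + 108\right) = 104 \left(-7 + 108\right) = 104 \cdot 101 = 10504$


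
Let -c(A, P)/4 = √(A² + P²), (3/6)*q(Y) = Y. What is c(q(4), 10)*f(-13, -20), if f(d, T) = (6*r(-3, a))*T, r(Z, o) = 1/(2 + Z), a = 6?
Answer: -960*√41 ≈ -6147.0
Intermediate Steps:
q(Y) = 2*Y
c(A, P) = -4*√(A² + P²)
f(d, T) = -6*T (f(d, T) = (6/(2 - 3))*T = (6/(-1))*T = (6*(-1))*T = -6*T)
c(q(4), 10)*f(-13, -20) = (-4*√((2*4)² + 10²))*(-6*(-20)) = -4*√(8² + 100)*120 = -4*√(64 + 100)*120 = -8*√41*120 = -960*√41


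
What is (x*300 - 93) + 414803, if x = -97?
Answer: 385610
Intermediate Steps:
(x*300 - 93) + 414803 = (-97*300 - 93) + 414803 = (-29100 - 93) + 414803 = -29193 + 414803 = 385610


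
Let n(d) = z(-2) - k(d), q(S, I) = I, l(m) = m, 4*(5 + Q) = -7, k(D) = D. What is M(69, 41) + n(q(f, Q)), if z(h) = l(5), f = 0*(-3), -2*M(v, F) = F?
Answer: -35/4 ≈ -8.7500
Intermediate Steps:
M(v, F) = -F/2
Q = -27/4 (Q = -5 + (¼)*(-7) = -5 - 7/4 = -27/4 ≈ -6.7500)
f = 0
z(h) = 5
n(d) = 5 - d
M(69, 41) + n(q(f, Q)) = -½*41 + (5 - 1*(-27/4)) = -41/2 + (5 + 27/4) = -41/2 + 47/4 = -35/4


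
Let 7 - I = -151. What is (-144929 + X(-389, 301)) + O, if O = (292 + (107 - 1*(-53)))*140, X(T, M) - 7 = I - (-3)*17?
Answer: -81433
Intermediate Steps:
I = 158 (I = 7 - 1*(-151) = 7 + 151 = 158)
X(T, M) = 216 (X(T, M) = 7 + (158 - (-3)*17) = 7 + (158 - 1*(-51)) = 7 + (158 + 51) = 7 + 209 = 216)
O = 63280 (O = (292 + (107 + 53))*140 = (292 + 160)*140 = 452*140 = 63280)
(-144929 + X(-389, 301)) + O = (-144929 + 216) + 63280 = -144713 + 63280 = -81433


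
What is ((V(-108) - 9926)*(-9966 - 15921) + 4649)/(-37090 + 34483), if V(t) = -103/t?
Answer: -9249635609/93852 ≈ -98556.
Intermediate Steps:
((V(-108) - 9926)*(-9966 - 15921) + 4649)/(-37090 + 34483) = ((-103/(-108) - 9926)*(-9966 - 15921) + 4649)/(-37090 + 34483) = ((-103*(-1/108) - 9926)*(-25887) + 4649)/(-2607) = ((103/108 - 9926)*(-25887) + 4649)*(-1/2607) = (-1071905/108*(-25887) + 4649)*(-1/2607) = (9249468245/36 + 4649)*(-1/2607) = (9249635609/36)*(-1/2607) = -9249635609/93852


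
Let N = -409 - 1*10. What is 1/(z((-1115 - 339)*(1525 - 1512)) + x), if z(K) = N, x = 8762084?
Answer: 1/8761665 ≈ 1.1413e-7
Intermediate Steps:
N = -419 (N = -409 - 10 = -419)
z(K) = -419
1/(z((-1115 - 339)*(1525 - 1512)) + x) = 1/(-419 + 8762084) = 1/8761665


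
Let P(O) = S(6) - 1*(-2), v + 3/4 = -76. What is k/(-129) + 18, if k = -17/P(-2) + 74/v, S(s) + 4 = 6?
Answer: 2857819/158412 ≈ 18.040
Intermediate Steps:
v = -307/4 (v = -¾ - 76 = -307/4 ≈ -76.750)
S(s) = 2 (S(s) = -4 + 6 = 2)
P(O) = 4 (P(O) = 2 - 1*(-2) = 2 + 2 = 4)
k = -6403/1228 (k = -17/4 + 74/(-307/4) = -17*¼ + 74*(-4/307) = -17/4 - 296/307 = -6403/1228 ≈ -5.2142)
k/(-129) + 18 = -6403/1228/(-129) + 18 = -6403/1228*(-1/129) + 18 = 6403/158412 + 18 = 2857819/158412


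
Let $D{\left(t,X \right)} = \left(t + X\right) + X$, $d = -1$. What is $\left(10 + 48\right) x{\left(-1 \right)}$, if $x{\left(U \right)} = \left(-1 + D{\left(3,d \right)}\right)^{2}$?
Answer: $0$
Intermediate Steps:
$D{\left(t,X \right)} = t + 2 X$ ($D{\left(t,X \right)} = \left(X + t\right) + X = t + 2 X$)
$x{\left(U \right)} = 0$ ($x{\left(U \right)} = \left(-1 + \left(3 + 2 \left(-1\right)\right)\right)^{2} = \left(-1 + \left(3 - 2\right)\right)^{2} = \left(-1 + 1\right)^{2} = 0^{2} = 0$)
$\left(10 + 48\right) x{\left(-1 \right)} = \left(10 + 48\right) 0 = 58 \cdot 0 = 0$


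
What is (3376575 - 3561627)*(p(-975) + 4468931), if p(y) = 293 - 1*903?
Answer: -826871737692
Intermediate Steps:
p(y) = -610 (p(y) = 293 - 903 = -610)
(3376575 - 3561627)*(p(-975) + 4468931) = (3376575 - 3561627)*(-610 + 4468931) = -185052*4468321 = -826871737692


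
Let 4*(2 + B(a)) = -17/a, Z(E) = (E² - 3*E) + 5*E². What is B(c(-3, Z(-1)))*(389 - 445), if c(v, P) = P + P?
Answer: 1127/9 ≈ 125.22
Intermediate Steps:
Z(E) = -3*E + 6*E²
c(v, P) = 2*P
B(a) = -2 - 17/(4*a) (B(a) = -2 + (-17/a)/4 = -2 - 17/(4*a))
B(c(-3, Z(-1)))*(389 - 445) = (-2 - 17*(-1/(6*(-1 + 2*(-1))))/4)*(389 - 445) = (-2 - 17*(-1/(6*(-1 - 2)))/4)*(-56) = (-2 - 17/(4*(2*(3*(-1)*(-3)))))*(-56) = (-2 - 17/(4*(2*9)))*(-56) = (-2 - 17/4/18)*(-56) = (-2 - 17/4*1/18)*(-56) = (-2 - 17/72)*(-56) = -161/72*(-56) = 1127/9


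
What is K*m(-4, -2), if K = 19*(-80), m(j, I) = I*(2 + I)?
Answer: 0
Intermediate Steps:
K = -1520
K*m(-4, -2) = -(-3040)*(2 - 2) = -(-3040)*0 = -1520*0 = 0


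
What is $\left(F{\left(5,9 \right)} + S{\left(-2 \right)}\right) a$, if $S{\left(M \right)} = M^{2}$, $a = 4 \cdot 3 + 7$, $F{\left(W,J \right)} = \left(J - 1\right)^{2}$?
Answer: $1292$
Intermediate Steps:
$F{\left(W,J \right)} = \left(-1 + J\right)^{2}$
$a = 19$ ($a = 12 + 7 = 19$)
$\left(F{\left(5,9 \right)} + S{\left(-2 \right)}\right) a = \left(\left(-1 + 9\right)^{2} + \left(-2\right)^{2}\right) 19 = \left(8^{2} + 4\right) 19 = \left(64 + 4\right) 19 = 68 \cdot 19 = 1292$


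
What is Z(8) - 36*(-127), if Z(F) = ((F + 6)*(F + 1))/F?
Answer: 18351/4 ≈ 4587.8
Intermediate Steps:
Z(F) = (1 + F)*(6 + F)/F (Z(F) = ((6 + F)*(1 + F))/F = ((1 + F)*(6 + F))/F = (1 + F)*(6 + F)/F)
Z(8) - 36*(-127) = (7 + 8 + 6/8) - 36*(-127) = (7 + 8 + 6*(1/8)) + 4572 = (7 + 8 + 3/4) + 4572 = 63/4 + 4572 = 18351/4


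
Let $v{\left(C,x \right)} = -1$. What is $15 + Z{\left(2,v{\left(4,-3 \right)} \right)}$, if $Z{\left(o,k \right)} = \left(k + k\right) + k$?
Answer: $12$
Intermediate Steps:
$Z{\left(o,k \right)} = 3 k$ ($Z{\left(o,k \right)} = 2 k + k = 3 k$)
$15 + Z{\left(2,v{\left(4,-3 \right)} \right)} = 15 + 3 \left(-1\right) = 15 - 3 = 12$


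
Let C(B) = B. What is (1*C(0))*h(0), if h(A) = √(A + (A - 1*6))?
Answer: 0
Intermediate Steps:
h(A) = √(-6 + 2*A) (h(A) = √(A + (A - 6)) = √(A + (-6 + A)) = √(-6 + 2*A))
(1*C(0))*h(0) = (1*0)*√(-6 + 2*0) = 0*√(-6 + 0) = 0*√(-6) = 0*(I*√6) = 0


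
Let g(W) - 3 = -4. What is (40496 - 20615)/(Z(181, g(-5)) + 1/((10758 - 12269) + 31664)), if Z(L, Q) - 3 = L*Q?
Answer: -599471793/5367233 ≈ -111.69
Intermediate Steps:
g(W) = -1 (g(W) = 3 - 4 = -1)
Z(L, Q) = 3 + L*Q
(40496 - 20615)/(Z(181, g(-5)) + 1/((10758 - 12269) + 31664)) = (40496 - 20615)/((3 + 181*(-1)) + 1/((10758 - 12269) + 31664)) = 19881/((3 - 181) + 1/(-1511 + 31664)) = 19881/(-178 + 1/30153) = 19881/(-5367233/30153) = 19881*(-30153/5367233) = -599471793/5367233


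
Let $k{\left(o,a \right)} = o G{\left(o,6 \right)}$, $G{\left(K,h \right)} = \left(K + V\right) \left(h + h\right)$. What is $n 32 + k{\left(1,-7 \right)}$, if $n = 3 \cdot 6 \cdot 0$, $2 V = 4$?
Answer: $36$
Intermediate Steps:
$V = 2$ ($V = \frac{1}{2} \cdot 4 = 2$)
$n = 0$ ($n = 18 \cdot 0 = 0$)
$G{\left(K,h \right)} = 2 h \left(2 + K\right)$ ($G{\left(K,h \right)} = \left(K + 2\right) \left(h + h\right) = \left(2 + K\right) 2 h = 2 h \left(2 + K\right)$)
$k{\left(o,a \right)} = o \left(24 + 12 o\right)$ ($k{\left(o,a \right)} = o 2 \cdot 6 \left(2 + o\right) = o \left(24 + 12 o\right)$)
$n 32 + k{\left(1,-7 \right)} = 0 \cdot 32 + 12 \cdot 1 \left(2 + 1\right) = 0 + 12 \cdot 1 \cdot 3 = 0 + 36 = 36$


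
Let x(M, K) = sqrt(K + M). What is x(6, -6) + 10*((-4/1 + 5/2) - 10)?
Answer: -115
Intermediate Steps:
x(6, -6) + 10*((-4/1 + 5/2) - 10) = sqrt(-6 + 6) + 10*((-4/1 + 5/2) - 10) = sqrt(0) + 10*((-4*1 + 5*(1/2)) - 10) = 0 + 10*((-4 + 5/2) - 10) = 0 + 10*(-3/2 - 10) = 0 + 10*(-23/2) = 0 - 115 = -115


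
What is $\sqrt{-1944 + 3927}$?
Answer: $\sqrt{1983} \approx 44.531$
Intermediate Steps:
$\sqrt{-1944 + 3927} = \sqrt{1983}$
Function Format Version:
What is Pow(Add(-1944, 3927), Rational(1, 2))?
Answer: Pow(1983, Rational(1, 2)) ≈ 44.531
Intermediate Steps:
Pow(Add(-1944, 3927), Rational(1, 2)) = Pow(1983, Rational(1, 2))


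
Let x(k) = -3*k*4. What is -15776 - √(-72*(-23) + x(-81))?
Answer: -15776 - 6*√73 ≈ -15827.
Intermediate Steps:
x(k) = -12*k
-15776 - √(-72*(-23) + x(-81)) = -15776 - √(-72*(-23) - 12*(-81)) = -15776 - √(1656 + 972) = -15776 - √2628 = -15776 - 6*√73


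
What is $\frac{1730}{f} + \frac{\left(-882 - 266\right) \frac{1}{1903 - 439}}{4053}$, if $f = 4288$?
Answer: $\frac{91608853}{227171808} \approx 0.40326$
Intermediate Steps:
$\frac{1730}{f} + \frac{\left(-882 - 266\right) \frac{1}{1903 - 439}}{4053} = \frac{1730}{4288} + \frac{\left(-882 - 266\right) \frac{1}{1903 - 439}}{4053} = 1730 \cdot \frac{1}{4288} + - \frac{1148}{1464} \cdot \frac{1}{4053} = \frac{865}{2144} + \left(-1148\right) \frac{1}{1464} \cdot \frac{1}{4053} = \frac{865}{2144} - \frac{41}{211914} = \frac{91608853}{227171808}$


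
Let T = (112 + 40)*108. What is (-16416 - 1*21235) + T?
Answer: -21235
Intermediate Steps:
T = 16416 (T = 152*108 = 16416)
(-16416 - 1*21235) + T = (-16416 - 1*21235) + 16416 = (-16416 - 21235) + 16416 = -37651 + 16416 = -21235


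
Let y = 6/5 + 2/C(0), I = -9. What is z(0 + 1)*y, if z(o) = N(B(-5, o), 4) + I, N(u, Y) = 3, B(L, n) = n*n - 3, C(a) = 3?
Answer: -56/5 ≈ -11.200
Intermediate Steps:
B(L, n) = -3 + n² (B(L, n) = n² - 3 = -3 + n²)
z(o) = -6 (z(o) = 3 - 9 = -6)
y = 28/15 (y = 6/5 + 2/3 = 6*(⅕) + 2*(⅓) = 6/5 + ⅔ = 28/15 ≈ 1.8667)
z(0 + 1)*y = -6*28/15 = -56/5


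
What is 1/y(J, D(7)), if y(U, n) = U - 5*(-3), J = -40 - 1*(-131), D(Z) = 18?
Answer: 1/106 ≈ 0.0094340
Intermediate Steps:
J = 91 (J = -40 + 131 = 91)
y(U, n) = 15 + U (y(U, n) = U + 15 = 15 + U)
1/y(J, D(7)) = 1/(15 + 91) = 1/106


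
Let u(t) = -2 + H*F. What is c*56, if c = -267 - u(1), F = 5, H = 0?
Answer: -14840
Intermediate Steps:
u(t) = -2 (u(t) = -2 + 0*5 = -2 + 0 = -2)
c = -265 (c = -267 - 1*(-2) = -267 + 2 = -265)
c*56 = -265*56 = -14840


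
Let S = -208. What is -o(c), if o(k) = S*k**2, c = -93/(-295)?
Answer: 1798992/87025 ≈ 20.672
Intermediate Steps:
c = 93/295 (c = -93*(-1/295) = 93/295 ≈ 0.31525)
o(k) = -208*k**2
-o(c) = -(-208)*(93/295)**2 = -(-208)*8649/87025 = -1*(-1798992/87025) = 1798992/87025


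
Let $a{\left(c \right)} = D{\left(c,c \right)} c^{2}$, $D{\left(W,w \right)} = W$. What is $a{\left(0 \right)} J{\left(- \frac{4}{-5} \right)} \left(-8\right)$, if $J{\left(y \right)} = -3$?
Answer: $0$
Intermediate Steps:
$a{\left(c \right)} = c^{3}$ ($a{\left(c \right)} = c c^{2} = c^{3}$)
$a{\left(0 \right)} J{\left(- \frac{4}{-5} \right)} \left(-8\right) = 0^{3} \left(-3\right) \left(-8\right) = 0 \left(-3\right) \left(-8\right) = 0 \left(-8\right) = 0$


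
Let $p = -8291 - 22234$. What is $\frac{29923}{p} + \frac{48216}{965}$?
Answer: $\frac{288583541}{5891325} \approx 48.984$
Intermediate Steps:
$p = -30525$
$\frac{29923}{p} + \frac{48216}{965} = \frac{29923}{-30525} + \frac{48216}{965} = 29923 \left(- \frac{1}{30525}\right) + 48216 \cdot \frac{1}{965} = - \frac{29923}{30525} + \frac{48216}{965} = \frac{288583541}{5891325}$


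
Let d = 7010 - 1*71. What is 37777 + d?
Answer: 44716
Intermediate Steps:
d = 6939 (d = 7010 - 71 = 6939)
37777 + d = 37777 + 6939 = 44716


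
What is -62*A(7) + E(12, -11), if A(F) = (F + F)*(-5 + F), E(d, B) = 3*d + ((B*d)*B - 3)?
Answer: -251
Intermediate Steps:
E(d, B) = -3 + 3*d + d*B² (E(d, B) = 3*d + (d*B² - 3) = 3*d + (-3 + d*B²) = -3 + 3*d + d*B²)
A(F) = 2*F*(-5 + F) (A(F) = (2*F)*(-5 + F) = 2*F*(-5 + F))
-62*A(7) + E(12, -11) = -124*7*(-5 + 7) + (-3 + 3*12 + 12*(-11)²) = -124*7*2 + (-3 + 36 + 12*121) = -62*28 + (-3 + 36 + 1452) = -1736 + 1485 = -251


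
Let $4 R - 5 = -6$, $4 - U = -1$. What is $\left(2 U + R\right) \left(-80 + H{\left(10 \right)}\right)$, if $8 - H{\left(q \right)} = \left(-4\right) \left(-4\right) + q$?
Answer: $- \frac{1911}{2} \approx -955.5$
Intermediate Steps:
$U = 5$ ($U = 4 - -1 = 4 + 1 = 5$)
$H{\left(q \right)} = -8 - q$ ($H{\left(q \right)} = 8 - \left(\left(-4\right) \left(-4\right) + q\right) = 8 - \left(16 + q\right) = -8 - q$)
$R = - \frac{1}{4}$ ($R = \frac{5}{4} + \frac{1}{4} \left(-6\right) = \frac{5}{4} - \frac{3}{2} = - \frac{1}{4} \approx -0.25$)
$\left(2 U + R\right) \left(-80 + H{\left(10 \right)}\right) = \left(2 \cdot 5 - \frac{1}{4}\right) \left(-80 - 18\right) = \left(10 - \frac{1}{4}\right) \left(-80 - 18\right) = \frac{39 \left(-80 - 18\right)}{4} = \frac{39}{4} \left(-98\right) = - \frac{1911}{2}$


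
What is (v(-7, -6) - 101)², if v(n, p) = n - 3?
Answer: 12321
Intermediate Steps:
v(n, p) = -3 + n
(v(-7, -6) - 101)² = ((-3 - 7) - 101)² = (-10 - 101)² = (-111)² = 12321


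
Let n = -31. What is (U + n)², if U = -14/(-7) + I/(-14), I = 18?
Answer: 44944/49 ≈ 917.22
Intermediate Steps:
U = 5/7 (U = -14/(-7) + 18/(-14) = -14*(-⅐) + 18*(-1/14) = 2 - 9/7 = 5/7 ≈ 0.71429)
(U + n)² = (5/7 - 31)² = (-212/7)² = 44944/49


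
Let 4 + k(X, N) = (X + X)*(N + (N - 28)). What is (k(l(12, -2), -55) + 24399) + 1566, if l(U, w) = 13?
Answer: 22373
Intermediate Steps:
k(X, N) = -4 + 2*X*(-28 + 2*N) (k(X, N) = -4 + (X + X)*(N + (N - 28)) = -4 + (2*X)*(N + (-28 + N)) = -4 + (2*X)*(-28 + 2*N) = -4 + 2*X*(-28 + 2*N))
(k(l(12, -2), -55) + 24399) + 1566 = ((-4 - 56*13 + 4*(-55)*13) + 24399) + 1566 = ((-4 - 728 - 2860) + 24399) + 1566 = (-3592 + 24399) + 1566 = 20807 + 1566 = 22373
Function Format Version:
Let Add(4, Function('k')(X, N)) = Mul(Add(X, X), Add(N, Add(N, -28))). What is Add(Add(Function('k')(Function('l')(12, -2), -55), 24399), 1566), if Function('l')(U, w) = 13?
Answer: 22373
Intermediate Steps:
Function('k')(X, N) = Add(-4, Mul(2, X, Add(-28, Mul(2, N)))) (Function('k')(X, N) = Add(-4, Mul(Add(X, X), Add(N, Add(N, -28)))) = Add(-4, Mul(Mul(2, X), Add(N, Add(-28, N)))) = Add(-4, Mul(Mul(2, X), Add(-28, Mul(2, N)))) = Add(-4, Mul(2, X, Add(-28, Mul(2, N)))))
Add(Add(Function('k')(Function('l')(12, -2), -55), 24399), 1566) = Add(Add(Add(-4, Mul(-56, 13), Mul(4, -55, 13)), 24399), 1566) = Add(Add(Add(-4, -728, -2860), 24399), 1566) = Add(Add(-3592, 24399), 1566) = Add(20807, 1566) = 22373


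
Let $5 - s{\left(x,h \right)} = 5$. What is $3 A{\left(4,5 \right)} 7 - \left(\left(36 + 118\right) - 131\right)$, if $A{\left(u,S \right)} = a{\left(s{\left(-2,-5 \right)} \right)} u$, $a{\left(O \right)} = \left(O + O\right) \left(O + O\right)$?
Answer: $-23$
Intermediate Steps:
$s{\left(x,h \right)} = 0$ ($s{\left(x,h \right)} = 5 - 5 = 0$)
$a{\left(O \right)} = 4 O^{2}$ ($a{\left(O \right)} = 2 O 2 O = 4 O^{2}$)
$A{\left(u,S \right)} = 0$ ($A{\left(u,S \right)} = 4 \cdot 0^{2} u = 4 \cdot 0 u = 0 u = 0$)
$3 A{\left(4,5 \right)} 7 - \left(\left(36 + 118\right) - 131\right) = 3 \cdot 0 \cdot 7 - \left(\left(36 + 118\right) - 131\right) = 0 \cdot 7 - \left(154 - 131\right) = 0 - 23 = -23$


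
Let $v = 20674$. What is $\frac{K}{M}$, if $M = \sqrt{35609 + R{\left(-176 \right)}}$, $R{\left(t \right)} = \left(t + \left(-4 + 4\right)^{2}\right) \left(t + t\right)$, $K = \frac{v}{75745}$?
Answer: $\frac{20674 \sqrt{97561}}{7389757945} \approx 0.00087384$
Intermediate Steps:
$K = \frac{20674}{75745} \approx 0.27294$
$R{\left(t \right)} = 2 t^{2}$ ($R{\left(t \right)} = \left(t + 0^{2}\right) 2 t = \left(t + 0\right) 2 t = t 2 t = 2 t^{2}$)
$M = \sqrt{97561}$ ($M = \sqrt{35609 + 2 \left(-176\right)^{2}} = \sqrt{35609 + 2 \cdot 30976} = \sqrt{35609 + 61952} = \sqrt{97561} \approx 312.35$)
$\frac{K}{M} = \frac{20674}{75745 \sqrt{97561}} = \frac{20674 \frac{\sqrt{97561}}{97561}}{75745} = \frac{20674 \sqrt{97561}}{7389757945}$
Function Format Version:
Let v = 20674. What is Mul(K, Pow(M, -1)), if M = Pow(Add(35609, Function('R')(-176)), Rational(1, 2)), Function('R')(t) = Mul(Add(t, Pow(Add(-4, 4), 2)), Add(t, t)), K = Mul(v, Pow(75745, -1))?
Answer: Mul(Rational(20674, 7389757945), Pow(97561, Rational(1, 2))) ≈ 0.00087384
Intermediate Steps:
K = Rational(20674, 75745) (K = Mul(20674, Pow(75745, -1)) = Mul(20674, Rational(1, 75745)) = Rational(20674, 75745) ≈ 0.27294)
Function('R')(t) = Mul(2, Pow(t, 2)) (Function('R')(t) = Mul(Add(t, Pow(0, 2)), Mul(2, t)) = Mul(Add(t, 0), Mul(2, t)) = Mul(t, Mul(2, t)) = Mul(2, Pow(t, 2)))
M = Pow(97561, Rational(1, 2)) (M = Pow(Add(35609, Mul(2, Pow(-176, 2))), Rational(1, 2)) = Pow(Add(35609, Mul(2, 30976)), Rational(1, 2)) = Pow(Add(35609, 61952), Rational(1, 2)) = Pow(97561, Rational(1, 2)) ≈ 312.35)
Mul(K, Pow(M, -1)) = Mul(Rational(20674, 75745), Pow(Pow(97561, Rational(1, 2)), -1)) = Mul(Rational(20674, 75745), Mul(Rational(1, 97561), Pow(97561, Rational(1, 2)))) = Mul(Rational(20674, 7389757945), Pow(97561, Rational(1, 2)))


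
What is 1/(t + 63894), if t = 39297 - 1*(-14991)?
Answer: 1/118182 ≈ 8.4615e-6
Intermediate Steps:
t = 54288 (t = 39297 + 14991 = 54288)
1/(t + 63894) = 1/(54288 + 63894) = 1/118182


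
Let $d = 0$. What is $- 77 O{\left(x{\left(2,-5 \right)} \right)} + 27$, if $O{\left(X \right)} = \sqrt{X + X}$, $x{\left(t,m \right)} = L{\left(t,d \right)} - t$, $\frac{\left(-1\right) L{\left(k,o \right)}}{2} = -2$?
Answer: $-127$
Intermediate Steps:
$L{\left(k,o \right)} = 4$ ($L{\left(k,o \right)} = \left(-2\right) \left(-2\right) = 4$)
$x{\left(t,m \right)} = 4 - t$
$O{\left(X \right)} = \sqrt{2} \sqrt{X}$ ($O{\left(X \right)} = \sqrt{2 X} = \sqrt{2} \sqrt{X}$)
$- 77 O{\left(x{\left(2,-5 \right)} \right)} + 27 = - 77 \sqrt{2} \sqrt{4 - 2} + 27 = - 77 \sqrt{2} \sqrt{2} + 27 = \left(-77\right) 2 + 27 = -154 + 27 = -127$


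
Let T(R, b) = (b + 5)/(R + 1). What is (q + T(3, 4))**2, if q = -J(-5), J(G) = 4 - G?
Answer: 729/16 ≈ 45.563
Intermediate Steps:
T(R, b) = (5 + b)/(1 + R)
q = -9 (q = -(4 - 1*(-5)) = -(4 + 5) = -1*9 = -9)
(q + T(3, 4))**2 = (-9 + (5 + 4)/(1 + 3))**2 = (-9 + 9/4)**2 = (-27/4)**2 = 729/16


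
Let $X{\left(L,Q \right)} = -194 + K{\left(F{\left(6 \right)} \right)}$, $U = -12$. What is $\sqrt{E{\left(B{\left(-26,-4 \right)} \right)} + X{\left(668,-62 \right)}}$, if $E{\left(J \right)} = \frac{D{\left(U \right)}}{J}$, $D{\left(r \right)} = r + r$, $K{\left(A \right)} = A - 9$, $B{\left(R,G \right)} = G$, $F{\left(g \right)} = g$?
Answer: $i \sqrt{191} \approx 13.82 i$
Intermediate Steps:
$K{\left(A \right)} = -9 + A$
$D{\left(r \right)} = 2 r$
$X{\left(L,Q \right)} = -197$ ($X{\left(L,Q \right)} = -194 + \left(-9 + 6\right) = -194 - 3 = -197$)
$E{\left(J \right)} = - \frac{24}{J}$ ($E{\left(J \right)} = \frac{2 \left(-12\right)}{J} = - \frac{24}{J}$)
$\sqrt{E{\left(B{\left(-26,-4 \right)} \right)} + X{\left(668,-62 \right)}} = \sqrt{- \frac{24}{-4} - 197} = \sqrt{\left(-24\right) \left(- \frac{1}{4}\right) - 197} = \sqrt{6 - 197} = \sqrt{-191} = i \sqrt{191}$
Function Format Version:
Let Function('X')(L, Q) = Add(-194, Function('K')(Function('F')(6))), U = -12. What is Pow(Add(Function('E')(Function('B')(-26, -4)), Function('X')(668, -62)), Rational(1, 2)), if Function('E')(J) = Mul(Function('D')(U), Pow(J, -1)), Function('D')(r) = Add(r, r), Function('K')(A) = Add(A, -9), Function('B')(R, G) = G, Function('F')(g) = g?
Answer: Mul(I, Pow(191, Rational(1, 2))) ≈ Mul(13.820, I)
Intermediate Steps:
Function('K')(A) = Add(-9, A)
Function('D')(r) = Mul(2, r)
Function('X')(L, Q) = -197 (Function('X')(L, Q) = Add(-194, Add(-9, 6)) = Add(-194, -3) = -197)
Function('E')(J) = Mul(-24, Pow(J, -1)) (Function('E')(J) = Mul(Mul(2, -12), Pow(J, -1)) = Mul(-24, Pow(J, -1)))
Pow(Add(Function('E')(Function('B')(-26, -4)), Function('X')(668, -62)), Rational(1, 2)) = Pow(Add(Mul(-24, Pow(-4, -1)), -197), Rational(1, 2)) = Pow(Add(Mul(-24, Rational(-1, 4)), -197), Rational(1, 2)) = Pow(Add(6, -197), Rational(1, 2)) = Pow(-191, Rational(1, 2)) = Mul(I, Pow(191, Rational(1, 2)))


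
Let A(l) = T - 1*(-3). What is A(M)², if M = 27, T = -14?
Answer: 121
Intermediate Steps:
A(l) = -11 (A(l) = -14 - 1*(-3) = -14 + 3 = -11)
A(M)² = (-11)² = 121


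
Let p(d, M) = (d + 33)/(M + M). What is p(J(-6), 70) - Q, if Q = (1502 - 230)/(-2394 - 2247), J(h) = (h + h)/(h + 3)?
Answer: 16657/30940 ≈ 0.53836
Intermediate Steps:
J(h) = 2*h/(3 + h) (J(h) = (2*h)/(3 + h) = 2*h/(3 + h))
p(d, M) = (33 + d)/(2*M) (p(d, M) = (33 + d)/((2*M)) = (33 + d)*(1/(2*M)) = (33 + d)/(2*M))
Q = -424/1547 (Q = 1272/(-4641) = 1272*(-1/4641) = -424/1547 ≈ -0.27408)
p(J(-6), 70) - Q = (1/2)*(33 + 2*(-6)/(3 - 6))/70 - 1*(-424/1547) = (1/2)*(1/70)*(33 + 2*(-6)/(-3)) + 424/1547 = (1/2)*(1/70)*(33 + 2*(-6)*(-1/3)) + 424/1547 = (1/2)*(1/70)*(33 + 4) + 424/1547 = (1/2)*(1/70)*37 + 424/1547 = 37/140 + 424/1547 = 16657/30940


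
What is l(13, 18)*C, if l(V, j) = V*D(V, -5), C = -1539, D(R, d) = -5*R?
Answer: 1300455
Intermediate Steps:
l(V, j) = -5*V**2 (l(V, j) = V*(-5*V) = -5*V**2)
l(13, 18)*C = -5*13**2*(-1539) = -5*169*(-1539) = -845*(-1539) = 1300455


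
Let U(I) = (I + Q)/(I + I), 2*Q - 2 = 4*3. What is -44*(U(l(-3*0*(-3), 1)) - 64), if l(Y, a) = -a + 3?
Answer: 2717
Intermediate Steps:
l(Y, a) = 3 - a
Q = 7 (Q = 1 + (4*3)/2 = 1 + (½)*12 = 1 + 6 = 7)
U(I) = (7 + I)/(2*I) (U(I) = (I + 7)/(I + I) = (7 + I)/((2*I)) = (7 + I)*(1/(2*I)) = (7 + I)/(2*I))
-44*(U(l(-3*0*(-3), 1)) - 64) = -44*((7 + (3 - 1*1))/(2*(3 - 1*1)) - 64) = -44*((7 + (3 - 1))/(2*(3 - 1)) - 64) = -44*((½)*(7 + 2)/2 - 64) = -44*((½)*(½)*9 - 64) = -44*(9/4 - 64) = -44*(-247/4) = 2717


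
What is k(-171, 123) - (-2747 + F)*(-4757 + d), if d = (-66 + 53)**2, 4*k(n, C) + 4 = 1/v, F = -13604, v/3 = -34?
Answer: -30607502713/408 ≈ -7.5018e+7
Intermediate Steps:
v = -102 (v = 3*(-34) = -102)
k(n, C) = -409/408 (k(n, C) = -1 + (1/4)/(-102) = -1 + (1/4)*(-1/102) = -1 - 1/408 = -409/408)
d = 169 (d = (-13)**2 = 169)
k(-171, 123) - (-2747 + F)*(-4757 + d) = -409/408 - (-2747 - 13604)*(-4757 + 169) = -409/408 - (-16351)*(-4588) = -409/408 - 1*75018388 = -409/408 - 75018388 = -30607502713/408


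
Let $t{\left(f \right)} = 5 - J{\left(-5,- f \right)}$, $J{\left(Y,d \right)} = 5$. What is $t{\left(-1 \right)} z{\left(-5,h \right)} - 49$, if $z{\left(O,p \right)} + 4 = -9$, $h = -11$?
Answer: $-49$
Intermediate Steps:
$z{\left(O,p \right)} = -13$ ($z{\left(O,p \right)} = -4 - 9 = -13$)
$t{\left(f \right)} = 0$ ($t{\left(f \right)} = 5 - 5 = 0$)
$t{\left(-1 \right)} z{\left(-5,h \right)} - 49 = 0 \left(-13\right) - 49 = 0 - 49 = -49$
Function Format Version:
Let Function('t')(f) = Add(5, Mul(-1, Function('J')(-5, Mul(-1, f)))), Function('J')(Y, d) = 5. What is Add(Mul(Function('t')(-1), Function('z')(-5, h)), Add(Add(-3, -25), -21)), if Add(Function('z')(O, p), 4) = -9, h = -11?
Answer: -49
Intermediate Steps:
Function('z')(O, p) = -13 (Function('z')(O, p) = Add(-4, -9) = -13)
Function('t')(f) = 0 (Function('t')(f) = Add(5, Mul(-1, 5)) = Add(5, -5) = 0)
Add(Mul(Function('t')(-1), Function('z')(-5, h)), Add(Add(-3, -25), -21)) = Add(Mul(0, -13), Add(Add(-3, -25), -21)) = Add(0, Add(-28, -21)) = Add(0, -49) = -49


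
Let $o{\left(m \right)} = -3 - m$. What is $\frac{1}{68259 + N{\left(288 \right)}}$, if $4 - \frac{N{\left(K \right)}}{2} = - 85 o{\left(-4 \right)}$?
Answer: $\frac{1}{68437} \approx 1.4612 \cdot 10^{-5}$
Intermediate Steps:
$N{\left(K \right)} = 178$ ($N{\left(K \right)} = 8 - 2 \left(- 85 \left(-3 - -4\right)\right) = 8 - 2 \left(- 85 \left(-3 + 4\right)\right) = 8 - 2 \left(\left(-85\right) 1\right) = 8 - -170 = 8 + 170 = 178$)
$\frac{1}{68259 + N{\left(288 \right)}} = \frac{1}{68259 + 178} = \frac{1}{68437}$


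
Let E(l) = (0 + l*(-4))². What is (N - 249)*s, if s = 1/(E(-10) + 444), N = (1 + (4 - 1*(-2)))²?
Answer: -50/511 ≈ -0.097847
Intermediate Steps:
N = 49 (N = (1 + (4 + 2))² = (1 + 6)² = 7² = 49)
E(l) = 16*l² (E(l) = (0 - 4*l)² = (-4*l)² = 16*l²)
s = 1/2044 (s = 1/(16*(-10)² + 444) = 1/(16*100 + 444) = 1/(1600 + 444) = 1/2044 ≈ 0.00048924)
(N - 249)*s = (49 - 249)*(1/2044) = -200*1/2044 = -50/511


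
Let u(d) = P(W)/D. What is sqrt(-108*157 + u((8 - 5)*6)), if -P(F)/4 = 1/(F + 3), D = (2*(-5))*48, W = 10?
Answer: I*sqrt(10316030010)/780 ≈ 130.22*I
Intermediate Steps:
D = -480 (D = -10*48 = -480)
P(F) = -4/(3 + F) (P(F) = -4/(F + 3) = -4/(3 + F))
u(d) = 1/1560 (u(d) = -4/(3 + 10)/(-480) = -4/13*(-1/480) = 1/1560)
sqrt(-108*157 + u((8 - 5)*6)) = sqrt(-108*157 + 1/1560) = sqrt(-16956 + 1/1560) = sqrt(-26451359/1560) = I*sqrt(10316030010)/780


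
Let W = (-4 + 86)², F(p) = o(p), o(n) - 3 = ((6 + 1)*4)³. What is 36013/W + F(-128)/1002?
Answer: 91855223/3368724 ≈ 27.267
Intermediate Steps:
o(n) = 21955 (o(n) = 3 + ((6 + 1)*4)³ = 3 + (7*4)³ = 3 + 28³ = 3 + 21952 = 21955)
F(p) = 21955
W = 6724 (W = 82² = 6724)
36013/W + F(-128)/1002 = 36013/6724 + 21955/1002 = 91855223/3368724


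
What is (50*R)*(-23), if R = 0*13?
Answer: 0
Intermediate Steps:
R = 0
(50*R)*(-23) = (50*0)*(-23) = 0*(-23) = 0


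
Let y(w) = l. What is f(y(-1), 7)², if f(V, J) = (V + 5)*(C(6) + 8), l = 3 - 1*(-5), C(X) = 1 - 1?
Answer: 10816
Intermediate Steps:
C(X) = 0
l = 8 (l = 3 + 5 = 8)
y(w) = 8
f(V, J) = 40 + 8*V (f(V, J) = (V + 5)*(0 + 8) = (5 + V)*8 = 40 + 8*V)
f(y(-1), 7)² = (40 + 8*8)² = (40 + 64)² = 104² = 10816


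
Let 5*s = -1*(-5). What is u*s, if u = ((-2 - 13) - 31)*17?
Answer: -782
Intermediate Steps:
s = 1 (s = (-1*(-5))/5 = (⅕)*5 = 1)
u = -782 (u = (-15 - 31)*17 = -46*17 = -782)
u*s = -782*1 = -782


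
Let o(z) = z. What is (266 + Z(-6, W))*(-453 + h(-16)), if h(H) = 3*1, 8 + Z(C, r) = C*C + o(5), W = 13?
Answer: -134550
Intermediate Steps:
Z(C, r) = -3 + C² (Z(C, r) = -8 + (C*C + 5) = -8 + (C² + 5) = -8 + (5 + C²) = -3 + C²)
h(H) = 3
(266 + Z(-6, W))*(-453 + h(-16)) = (266 + (-3 + (-6)²))*(-453 + 3) = (266 + (-3 + 36))*(-450) = (266 + 33)*(-450) = 299*(-450) = -134550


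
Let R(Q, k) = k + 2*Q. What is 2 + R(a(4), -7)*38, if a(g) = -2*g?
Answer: -872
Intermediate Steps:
2 + R(a(4), -7)*38 = 2 + (-7 + 2*(-2*4))*38 = 2 + (-7 + 2*(-8))*38 = 2 + (-7 - 16)*38 = 2 - 23*38 = 2 - 874 = -872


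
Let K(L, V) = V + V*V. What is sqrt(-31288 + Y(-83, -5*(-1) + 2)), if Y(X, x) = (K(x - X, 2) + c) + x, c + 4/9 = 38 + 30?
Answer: I*sqrt(280867)/3 ≈ 176.66*I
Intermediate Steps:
K(L, V) = V + V**2
c = 608/9 (c = -4/9 + (38 + 30) = -4/9 + 68 = 608/9 ≈ 67.556)
Y(X, x) = 662/9 + x (Y(X, x) = (2*(1 + 2) + 608/9) + x = (2*3 + 608/9) + x = (6 + 608/9) + x = 662/9 + x)
sqrt(-31288 + Y(-83, -5*(-1) + 2)) = sqrt(-31288 + (662/9 + (-5*(-1) + 2))) = sqrt(-31288 + (662/9 + (5 + 2))) = sqrt(-31288 + (662/9 + 7)) = sqrt(-31288 + 725/9) = sqrt(-280867/9) = I*sqrt(280867)/3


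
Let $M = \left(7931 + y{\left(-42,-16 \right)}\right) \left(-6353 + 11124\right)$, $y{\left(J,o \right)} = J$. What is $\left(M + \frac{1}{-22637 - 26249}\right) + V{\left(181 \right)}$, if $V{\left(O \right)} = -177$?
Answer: $\frac{1839983098411}{48886} \approx 3.7638 \cdot 10^{7}$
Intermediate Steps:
$M = 37638419$ ($M = \left(7931 - 42\right) \left(-6353 + 11124\right) = 7889 \cdot 4771 = 37638419$)
$\left(M + \frac{1}{-22637 - 26249}\right) + V{\left(181 \right)} = \left(37638419 + \frac{1}{-22637 - 26249}\right) - 177 = \left(37638419 + \frac{1}{-48886}\right) - 177 = \left(37638419 - \frac{1}{48886}\right) - 177 = \frac{1839991751233}{48886} - 177 = \frac{1839983098411}{48886}$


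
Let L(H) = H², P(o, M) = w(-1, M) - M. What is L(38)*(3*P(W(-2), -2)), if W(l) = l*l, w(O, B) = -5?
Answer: -12996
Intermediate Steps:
W(l) = l²
P(o, M) = -5 - M
L(38)*(3*P(W(-2), -2)) = 38²*(3*(-5 - 1*(-2))) = 1444*(3*(-5 + 2)) = 1444*(3*(-3)) = 1444*(-9) = -12996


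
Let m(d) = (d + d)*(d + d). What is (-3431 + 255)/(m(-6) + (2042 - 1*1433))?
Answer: -3176/753 ≈ -4.2178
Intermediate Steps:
m(d) = 4*d² (m(d) = (2*d)*(2*d) = 4*d²)
(-3431 + 255)/(m(-6) + (2042 - 1*1433)) = (-3431 + 255)/(4*(-6)² + (2042 - 1*1433)) = -3176/(4*36 + (2042 - 1433)) = -3176/(144 + 609) = -3176/753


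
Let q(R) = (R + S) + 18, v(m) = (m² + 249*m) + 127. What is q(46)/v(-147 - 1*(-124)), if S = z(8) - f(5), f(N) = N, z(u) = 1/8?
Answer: -43/3688 ≈ -0.011659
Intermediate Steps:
z(u) = ⅛
v(m) = 127 + m² + 249*m
S = -39/8 (S = ⅛ - 1*5 = ⅛ - 5 = -39/8 ≈ -4.8750)
q(R) = 105/8 + R (q(R) = (R - 39/8) + 18 = (-39/8 + R) + 18 = 105/8 + R)
q(46)/v(-147 - 1*(-124)) = (105/8 + 46)/(127 + (-147 - 1*(-124))² + 249*(-147 - 1*(-124))) = 473/(8*(127 + (-147 + 124)² + 249*(-147 + 124))) = 473/(8*(127 + (-23)² + 249*(-23))) = 473/(8*(127 + 529 - 5727)) = (473/8)/(-5071) = (473/8)*(-1/5071) = -43/3688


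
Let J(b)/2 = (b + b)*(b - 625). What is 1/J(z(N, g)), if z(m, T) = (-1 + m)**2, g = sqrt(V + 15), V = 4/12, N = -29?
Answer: 1/990000 ≈ 1.0101e-6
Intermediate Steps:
V = 1/3 (V = 4*(1/12) = 1/3 ≈ 0.33333)
g = sqrt(138)/3 (g = sqrt(1/3 + 15) = sqrt(46/3) = sqrt(138)/3 ≈ 3.9158)
J(b) = 4*b*(-625 + b) (J(b) = 2*((b + b)*(b - 625)) = 2*((2*b)*(-625 + b)) = 2*(2*b*(-625 + b)) = 4*b*(-625 + b))
1/J(z(N, g)) = 1/(4*(-1 - 29)**2*(-625 + (-1 - 29)**2)) = 1/(4*(-30)**2*(-625 + (-30)**2)) = 1/(4*900*(-625 + 900)) = 1/(4*900*275) = 1/990000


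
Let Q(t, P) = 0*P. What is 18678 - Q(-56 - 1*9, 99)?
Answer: 18678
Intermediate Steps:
Q(t, P) = 0
18678 - Q(-56 - 1*9, 99) = 18678 - 1*0 = 18678 + 0 = 18678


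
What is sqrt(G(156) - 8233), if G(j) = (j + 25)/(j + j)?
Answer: 19*I*sqrt(554970)/156 ≈ 90.733*I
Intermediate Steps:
G(j) = (25 + j)/(2*j) (G(j) = (25 + j)/((2*j)) = (25 + j)*(1/(2*j)) = (25 + j)/(2*j))
sqrt(G(156) - 8233) = sqrt((1/2)*(25 + 156)/156 - 8233) = sqrt((1/2)*(1/156)*181 - 8233) = sqrt(181/312 - 8233) = sqrt(-2568515/312) = 19*I*sqrt(554970)/156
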